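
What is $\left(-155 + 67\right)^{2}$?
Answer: $7744$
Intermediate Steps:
$\left(-155 + 67\right)^{2} = \left(-88\right)^{2} = 7744$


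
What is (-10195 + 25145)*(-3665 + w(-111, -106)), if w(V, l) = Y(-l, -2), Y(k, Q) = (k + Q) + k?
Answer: -51652250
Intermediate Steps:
Y(k, Q) = Q + 2*k (Y(k, Q) = (Q + k) + k = Q + 2*k)
w(V, l) = -2 - 2*l (w(V, l) = -2 + 2*(-l) = -2 - 2*l)
(-10195 + 25145)*(-3665 + w(-111, -106)) = (-10195 + 25145)*(-3665 + (-2 - 2*(-106))) = 14950*(-3665 + (-2 + 212)) = 14950*(-3665 + 210) = 14950*(-3455) = -51652250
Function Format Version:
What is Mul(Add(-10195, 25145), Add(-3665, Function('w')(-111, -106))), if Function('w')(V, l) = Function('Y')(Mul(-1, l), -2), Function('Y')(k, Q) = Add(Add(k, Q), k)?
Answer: -51652250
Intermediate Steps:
Function('Y')(k, Q) = Add(Q, Mul(2, k)) (Function('Y')(k, Q) = Add(Add(Q, k), k) = Add(Q, Mul(2, k)))
Function('w')(V, l) = Add(-2, Mul(-2, l)) (Function('w')(V, l) = Add(-2, Mul(2, Mul(-1, l))) = Add(-2, Mul(-2, l)))
Mul(Add(-10195, 25145), Add(-3665, Function('w')(-111, -106))) = Mul(Add(-10195, 25145), Add(-3665, Add(-2, Mul(-2, -106)))) = Mul(14950, Add(-3665, Add(-2, 212))) = Mul(14950, Add(-3665, 210)) = Mul(14950, -3455) = -51652250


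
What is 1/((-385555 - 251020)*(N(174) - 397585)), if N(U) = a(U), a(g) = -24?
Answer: 1/253107949175 ≈ 3.9509e-12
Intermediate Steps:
N(U) = -24
1/((-385555 - 251020)*(N(174) - 397585)) = 1/((-385555 - 251020)*(-24 - 397585)) = 1/(-636575*(-397609)) = 1/253107949175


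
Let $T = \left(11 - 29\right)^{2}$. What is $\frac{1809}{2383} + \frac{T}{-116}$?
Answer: $- \frac{140562}{69107} \approx -2.034$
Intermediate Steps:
$T = 324$ ($T = \left(-18\right)^{2} = 324$)
$\frac{1809}{2383} + \frac{T}{-116} = \frac{1809}{2383} + \frac{324}{-116} = 1809 \cdot \frac{1}{2383} + 324 \left(- \frac{1}{116}\right) = \frac{1809}{2383} - \frac{81}{29} = - \frac{140562}{69107}$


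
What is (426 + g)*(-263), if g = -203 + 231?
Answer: -119402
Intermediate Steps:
g = 28
(426 + g)*(-263) = (426 + 28)*(-263) = 454*(-263) = -119402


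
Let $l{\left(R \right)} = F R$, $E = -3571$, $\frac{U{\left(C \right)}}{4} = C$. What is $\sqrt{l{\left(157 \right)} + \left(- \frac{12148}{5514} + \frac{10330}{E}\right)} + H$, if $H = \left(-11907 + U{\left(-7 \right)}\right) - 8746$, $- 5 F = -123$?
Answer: $-20681 + \frac{\sqrt{9346620411447228795}}{49226235} \approx -20619.0$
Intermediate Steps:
$F = \frac{123}{5}$ ($F = \left(- \frac{1}{5}\right) \left(-123\right) = \frac{123}{5} \approx 24.6$)
$U{\left(C \right)} = 4 C$
$l{\left(R \right)} = \frac{123 R}{5}$
$H = -20681$ ($H = \left(-11907 + 4 \left(-7\right)\right) - 8746 = \left(-11907 - 28\right) - 8746 = -11935 - 8746 = -20681$)
$\sqrt{l{\left(157 \right)} + \left(- \frac{12148}{5514} + \frac{10330}{E}\right)} + H = \sqrt{\frac{123}{5} \cdot 157 + \left(- \frac{12148}{5514} + \frac{10330}{-3571}\right)} - 20681 = \sqrt{\frac{19311}{5} + \left(\left(-12148\right) \frac{1}{5514} + 10330 \left(- \frac{1}{3571}\right)\right)} - 20681 = \sqrt{\frac{19311}{5} - \frac{50170064}{9845247}} - 20681 = \sqrt{\frac{189870714497}{49226235}} - 20681 = \frac{\sqrt{9346620411447228795}}{49226235} - 20681 = -20681 + \frac{\sqrt{9346620411447228795}}{49226235}$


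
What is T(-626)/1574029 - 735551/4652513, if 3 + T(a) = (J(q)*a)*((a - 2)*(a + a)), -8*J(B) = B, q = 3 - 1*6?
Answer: -859888847409266/7323190384877 ≈ -117.42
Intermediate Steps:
q = -3 (q = 3 - 6 = -3)
J(B) = -B/8
T(a) = -3 + 3*a²*(-2 + a)/4 (T(a) = -3 + ((-⅛*(-3))*a)*((a - 2)*(a + a)) = -3 + (3*a/8)*((-2 + a)*(2*a)) = -3 + (3*a/8)*(2*a*(-2 + a)) = -3 + 3*a²*(-2 + a)/4)
T(-626)/1574029 - 735551/4652513 = (-3 - 3/2*(-626)² + (¾)*(-626)³)/1574029 - 735551/4652513 = (-3 - 3/2*391876 + (¾)*(-245314376))*(1/1574029) - 735551*1/4652513 = (-3 - 587814 - 183985782)*(1/1574029) - 735551/4652513 = -184573599*1/1574029 - 735551/4652513 = -184573599/1574029 - 735551/4652513 = -859888847409266/7323190384877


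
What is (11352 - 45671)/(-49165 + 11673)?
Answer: 34319/37492 ≈ 0.91537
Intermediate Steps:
(11352 - 45671)/(-49165 + 11673) = -34319/(-37492) = -34319*(-1/37492) = 34319/37492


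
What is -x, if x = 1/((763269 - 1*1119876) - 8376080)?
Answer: 1/8732687 ≈ 1.1451e-7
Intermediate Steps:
x = -1/8732687 (x = 1/((763269 - 1119876) - 8376080) = 1/(-356607 - 8376080) = 1/(-8732687) = -1/8732687 ≈ -1.1451e-7)
-x = -1*(-1/8732687) = 1/8732687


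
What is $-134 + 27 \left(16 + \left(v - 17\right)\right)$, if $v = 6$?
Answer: $1$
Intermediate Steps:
$-134 + 27 \left(16 + \left(v - 17\right)\right) = -134 + 27 \left(16 + \left(6 - 17\right)\right) = -134 + 27 \left(16 - 11\right) = -134 + 27 \cdot 5 = -134 + 135 = 1$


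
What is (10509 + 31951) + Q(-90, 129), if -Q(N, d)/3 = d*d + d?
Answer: -7850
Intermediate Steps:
Q(N, d) = -3*d - 3*d² (Q(N, d) = -3*(d*d + d) = -3*(d² + d) = -3*(d + d²) = -3*d - 3*d²)
(10509 + 31951) + Q(-90, 129) = (10509 + 31951) - 3*129*(1 + 129) = 42460 - 3*129*130 = 42460 - 50310 = -7850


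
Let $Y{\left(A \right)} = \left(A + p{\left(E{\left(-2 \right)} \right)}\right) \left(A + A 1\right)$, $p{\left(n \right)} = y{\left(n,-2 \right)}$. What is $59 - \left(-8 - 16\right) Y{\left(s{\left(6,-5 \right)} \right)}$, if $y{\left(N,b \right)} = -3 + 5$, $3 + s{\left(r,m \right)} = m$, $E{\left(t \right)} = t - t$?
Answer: $2363$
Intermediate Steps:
$E{\left(t \right)} = 0$
$s{\left(r,m \right)} = -3 + m$
$y{\left(N,b \right)} = 2$
$p{\left(n \right)} = 2$
$Y{\left(A \right)} = 2 A \left(2 + A\right)$ ($Y{\left(A \right)} = \left(A + 2\right) \left(A + A 1\right) = \left(2 + A\right) \left(A + A\right) = \left(2 + A\right) 2 A = 2 A \left(2 + A\right)$)
$59 - \left(-8 - 16\right) Y{\left(s{\left(6,-5 \right)} \right)} = 59 - \left(-8 - 16\right) 2 \left(-3 - 5\right) \left(2 - 8\right) = 59 - - 24 \cdot 2 \left(-8\right) \left(2 - 8\right) = 59 - - 24 \cdot 2 \left(-8\right) \left(-6\right) = 59 - \left(-24\right) 96 = 59 - -2304 = 59 + 2304 = 2363$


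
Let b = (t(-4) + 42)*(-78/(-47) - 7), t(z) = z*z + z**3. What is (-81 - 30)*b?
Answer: -167166/47 ≈ -3556.7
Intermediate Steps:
t(z) = z**2 + z**3
b = 1506/47 (b = ((-4)**2*(1 - 4) + 42)*(-78/(-47) - 7) = (16*(-3) + 42)*(-78*(-1/47) - 7) = (-48 + 42)*(78/47 - 7) = -6*(-251/47) = 1506/47 ≈ 32.043)
(-81 - 30)*b = (-81 - 30)*(1506/47) = -111*1506/47 = -167166/47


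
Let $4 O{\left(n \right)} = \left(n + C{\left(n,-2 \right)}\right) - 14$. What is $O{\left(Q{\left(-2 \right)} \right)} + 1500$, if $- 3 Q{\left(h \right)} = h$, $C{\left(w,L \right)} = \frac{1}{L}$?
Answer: $\frac{35917}{24} \approx 1496.5$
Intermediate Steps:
$Q{\left(h \right)} = - \frac{h}{3}$
$O{\left(n \right)} = - \frac{29}{8} + \frac{n}{4}$ ($O{\left(n \right)} = \frac{\left(n + \frac{1}{-2}\right) - 14}{4} = \frac{\left(n - \frac{1}{2}\right) - 14}{4} = \frac{\left(- \frac{1}{2} + n\right) - 14}{4} = \frac{- \frac{29}{2} + n}{4} = - \frac{29}{8} + \frac{n}{4}$)
$O{\left(Q{\left(-2 \right)} \right)} + 1500 = \left(- \frac{29}{8} + \frac{\left(- \frac{1}{3}\right) \left(-2\right)}{4}\right) + 1500 = \left(- \frac{29}{8} + \frac{1}{4} \cdot \frac{2}{3}\right) + 1500 = \left(- \frac{29}{8} + \frac{1}{6}\right) + 1500 = - \frac{83}{24} + 1500 = \frac{35917}{24}$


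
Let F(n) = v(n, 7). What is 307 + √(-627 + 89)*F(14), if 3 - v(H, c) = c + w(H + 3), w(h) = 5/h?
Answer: 307 - 73*I*√538/17 ≈ 307.0 - 99.601*I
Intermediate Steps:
v(H, c) = 3 - c - 5/(3 + H) (v(H, c) = 3 - (c + 5/(H + 3)) = 3 - (c + 5/(3 + H)) = 3 + (-c - 5/(3 + H)) = 3 - c - 5/(3 + H))
F(n) = (-17 - 4*n)/(3 + n) (F(n) = (-5 + (3 + n)*(3 - 1*7))/(3 + n) = (-5 + (3 + n)*(3 - 7))/(3 + n) = (-5 + (3 + n)*(-4))/(3 + n) = (-5 + (-12 - 4*n))/(3 + n) = (-17 - 4*n)/(3 + n))
307 + √(-627 + 89)*F(14) = 307 + √(-627 + 89)*((-17 - 4*14)/(3 + 14)) = 307 + √(-538)*((-17 - 56)/17) = 307 + (I*√538)*((1/17)*(-73)) = 307 + (I*√538)*(-73/17) = 307 - 73*I*√538/17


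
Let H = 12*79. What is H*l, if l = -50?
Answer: -47400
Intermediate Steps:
H = 948
H*l = 948*(-50) = -47400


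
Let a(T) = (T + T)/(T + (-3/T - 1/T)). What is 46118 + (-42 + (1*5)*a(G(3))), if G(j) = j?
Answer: 46094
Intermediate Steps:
a(T) = 2*T/(T - 4/T) (a(T) = (2*T)/(T - 4/T) = 2*T/(T - 4/T))
46118 + (-42 + (1*5)*a(G(3))) = 46118 + (-42 + (1*5)*(2*3**2/(-4 + 3**2))) = 46118 + (-42 + 5*(2*9/(-4 + 9))) = 46118 + (-42 + 5*(2*9/5)) = 46118 + (-42 + 5*(2*9*(1/5))) = 46118 + (-42 + 5*(18/5)) = 46118 + (-42 + 18) = 46118 - 24 = 46094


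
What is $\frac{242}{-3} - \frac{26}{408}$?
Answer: $- \frac{16469}{204} \approx -80.73$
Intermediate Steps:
$\frac{242}{-3} - \frac{26}{408} = 242 \left(- \frac{1}{3}\right) - \frac{13}{204} = - \frac{242}{3} - \frac{13}{204} = - \frac{16469}{204}$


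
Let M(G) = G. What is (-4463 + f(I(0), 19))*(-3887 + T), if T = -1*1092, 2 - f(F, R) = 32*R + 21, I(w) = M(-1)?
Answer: 25343110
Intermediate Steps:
I(w) = -1
f(F, R) = -19 - 32*R (f(F, R) = 2 - (32*R + 21) = 2 - (21 + 32*R) = 2 + (-21 - 32*R) = -19 - 32*R)
T = -1092
(-4463 + f(I(0), 19))*(-3887 + T) = (-4463 + (-19 - 32*19))*(-3887 - 1092) = (-4463 + (-19 - 608))*(-4979) = (-4463 - 627)*(-4979) = -5090*(-4979) = 25343110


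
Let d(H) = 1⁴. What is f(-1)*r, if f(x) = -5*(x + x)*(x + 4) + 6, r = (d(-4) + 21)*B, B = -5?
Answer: -3960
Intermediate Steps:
d(H) = 1
r = -110 (r = (1 + 21)*(-5) = 22*(-5) = -110)
f(x) = 6 - 10*x*(4 + x) (f(x) = -5*2*x*(4 + x) + 6 = -10*x*(4 + x) + 6 = 6 - 10*x*(4 + x))
f(-1)*r = (6 - 40*(-1) - 10*(-1)²)*(-110) = (6 + 40 - 10*1)*(-110) = (6 + 40 - 10)*(-110) = 36*(-110) = -3960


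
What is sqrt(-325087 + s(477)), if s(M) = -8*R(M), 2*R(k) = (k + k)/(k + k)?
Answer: I*sqrt(325091) ≈ 570.17*I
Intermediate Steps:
R(k) = 1/2 (R(k) = ((k + k)/(k + k))/2 = ((2*k)/((2*k)))/2 = ((2*k)*(1/(2*k)))/2 = (1/2)*1 = 1/2)
s(M) = -4 (s(M) = -8*1/2 = -4)
sqrt(-325087 + s(477)) = sqrt(-325087 - 4) = sqrt(-325091) = I*sqrt(325091)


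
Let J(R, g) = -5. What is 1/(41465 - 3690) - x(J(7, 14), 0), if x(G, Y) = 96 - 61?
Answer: -1322124/37775 ≈ -35.000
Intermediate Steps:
x(G, Y) = 35
1/(41465 - 3690) - x(J(7, 14), 0) = 1/(41465 - 3690) - 1*35 = 1/37775 - 35 = -1322124/37775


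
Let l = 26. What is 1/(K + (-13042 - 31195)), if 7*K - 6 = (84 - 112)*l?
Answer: -7/310381 ≈ -2.2553e-5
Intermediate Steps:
K = -722/7 (K = 6/7 + ((84 - 112)*26)/7 = 6/7 + (-28*26)/7 = 6/7 + (1/7)*(-728) = 6/7 - 104 = -722/7 ≈ -103.14)
1/(K + (-13042 - 31195)) = 1/(-722/7 + (-13042 - 31195)) = 1/(-722/7 - 44237) = 1/(-310381/7) = -7/310381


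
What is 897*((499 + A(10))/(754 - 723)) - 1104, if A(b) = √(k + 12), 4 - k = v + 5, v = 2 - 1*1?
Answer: 413379/31 + 897*√10/31 ≈ 13426.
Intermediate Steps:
v = 1 (v = 2 - 1 = 1)
k = -2 (k = 4 - (1 + 5) = 4 - 1*6 = 4 - 6 = -2)
A(b) = √10 (A(b) = √(-2 + 12) = √10)
897*((499 + A(10))/(754 - 723)) - 1104 = 897*((499 + √10)/(754 - 723)) - 1104 = 897*((499 + √10)/31) - 1104 = 897*((499 + √10)*(1/31)) - 1104 = 897*(499/31 + √10/31) - 1104 = (447603/31 + 897*√10/31) - 1104 = 413379/31 + 897*√10/31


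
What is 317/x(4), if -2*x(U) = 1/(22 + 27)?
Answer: -31066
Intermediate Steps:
x(U) = -1/98 (x(U) = -1/(2*(22 + 27)) = -1/2/49 = -1/2*1/49 = -1/98)
317/x(4) = 317/(-1/98) = 317*(-98) = -31066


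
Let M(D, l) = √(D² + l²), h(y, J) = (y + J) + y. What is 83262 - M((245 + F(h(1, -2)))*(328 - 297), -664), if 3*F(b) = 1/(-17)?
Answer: 83262 - 2*√37789726273/51 ≈ 75639.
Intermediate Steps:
h(y, J) = J + 2*y (h(y, J) = (J + y) + y = J + 2*y)
F(b) = -1/51 (F(b) = (⅓)/(-17) = (⅓)*(-1/17) = -1/51)
83262 - M((245 + F(h(1, -2)))*(328 - 297), -664) = 83262 - √(((245 - 1/51)*(328 - 297))² + (-664)²) = 83262 - √(((12494/51)*31)² + 440896) = 83262 - √((387314/51)² + 440896) = 83262 - √(150012134596/2601 + 440896) = 83262 - √(151158905092/2601) = 83262 - 2*√37789726273/51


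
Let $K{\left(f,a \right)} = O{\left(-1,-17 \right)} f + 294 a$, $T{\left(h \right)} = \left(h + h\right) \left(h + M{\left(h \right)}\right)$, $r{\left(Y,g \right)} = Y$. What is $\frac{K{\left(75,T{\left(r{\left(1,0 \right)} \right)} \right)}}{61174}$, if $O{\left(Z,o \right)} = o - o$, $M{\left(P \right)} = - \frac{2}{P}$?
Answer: $- \frac{294}{30587} \approx -0.0096119$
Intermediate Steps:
$O{\left(Z,o \right)} = 0$
$T{\left(h \right)} = 2 h \left(h - \frac{2}{h}\right)$ ($T{\left(h \right)} = \left(h + h\right) \left(h - \frac{2}{h}\right) = 2 h \left(h - \frac{2}{h}\right)$)
$K{\left(f,a \right)} = 294 a$ ($K{\left(f,a \right)} = 0 f + 294 a = 0 + 294 a = 294 a$)
$\frac{K{\left(75,T{\left(r{\left(1,0 \right)} \right)} \right)}}{61174} = \frac{294 \left(-4 + 2 \cdot 1^{2}\right)}{61174} = 294 \left(-4 + 2 \cdot 1\right) \frac{1}{61174} = 294 \left(-4 + 2\right) \frac{1}{61174} = 294 \left(-2\right) \frac{1}{61174} = \left(-588\right) \frac{1}{61174} = - \frac{294}{30587}$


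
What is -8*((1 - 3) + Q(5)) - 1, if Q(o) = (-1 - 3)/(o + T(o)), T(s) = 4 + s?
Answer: 121/7 ≈ 17.286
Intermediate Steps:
Q(o) = -4/(4 + 2*o) (Q(o) = (-1 - 3)/(o + (4 + o)) = -4/(4 + 2*o))
-8*((1 - 3) + Q(5)) - 1 = -8*((1 - 3) - 2/(2 + 5)) - 1 = -8*(-2 - 2/7) - 1 = -8*(-16/7) - 1 = 128/7 - 1 = 121/7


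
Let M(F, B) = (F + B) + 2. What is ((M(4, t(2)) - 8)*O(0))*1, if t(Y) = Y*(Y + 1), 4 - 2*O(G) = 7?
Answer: -6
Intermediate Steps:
O(G) = -3/2 (O(G) = 2 - ½*7 = 2 - 7/2 = -3/2)
t(Y) = Y*(1 + Y)
M(F, B) = 2 + B + F (M(F, B) = (B + F) + 2 = 2 + B + F)
((M(4, t(2)) - 8)*O(0))*1 = (((2 + 2*(1 + 2) + 4) - 8)*(-3/2))*1 = (((2 + 2*3 + 4) - 8)*(-3/2))*1 = (((2 + 6 + 4) - 8)*(-3/2))*1 = ((12 - 8)*(-3/2))*1 = (4*(-3/2))*1 = -6*1 = -6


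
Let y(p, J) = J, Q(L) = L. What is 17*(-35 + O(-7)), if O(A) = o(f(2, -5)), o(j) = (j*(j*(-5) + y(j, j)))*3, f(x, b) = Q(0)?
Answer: -595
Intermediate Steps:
f(x, b) = 0
o(j) = -12*j² (o(j) = (j*(j*(-5) + j))*3 = (j*(-5*j + j))*3 = (j*(-4*j))*3 = -4*j²*3 = -12*j²)
O(A) = 0 (O(A) = -12*0² = -12*0 = 0)
17*(-35 + O(-7)) = 17*(-35 + 0) = 17*(-35) = -595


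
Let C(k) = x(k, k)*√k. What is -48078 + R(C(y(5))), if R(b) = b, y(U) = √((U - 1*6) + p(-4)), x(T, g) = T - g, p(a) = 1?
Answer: -48078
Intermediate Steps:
y(U) = √(-5 + U) (y(U) = √((U - 1*6) + 1) = √((U - 6) + 1) = √((-6 + U) + 1) = √(-5 + U))
C(k) = 0 (C(k) = (k - k)*√k = 0*√k = 0)
-48078 + R(C(y(5))) = -48078 + 0 = -48078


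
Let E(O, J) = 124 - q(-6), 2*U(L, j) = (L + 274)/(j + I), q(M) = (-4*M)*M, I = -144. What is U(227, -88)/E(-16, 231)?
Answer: -501/124352 ≈ -0.0040289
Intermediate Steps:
q(M) = -4*M**2
U(L, j) = (274 + L)/(2*(-144 + j)) (U(L, j) = ((L + 274)/(j - 144))/2 = ((274 + L)/(-144 + j))/2 = (274 + L)/(2*(-144 + j)))
E(O, J) = 268 (E(O, J) = 124 - (-4)*(-6)**2 = 124 - (-4)*36 = 124 - 1*(-144) = 124 + 144 = 268)
U(227, -88)/E(-16, 231) = ((274 + 227)/(2*(-144 - 88)))/268 = ((1/2)*501/(-232))*(1/268) = ((1/2)*(-1/232)*501)*(1/268) = -501/464*1/268 = -501/124352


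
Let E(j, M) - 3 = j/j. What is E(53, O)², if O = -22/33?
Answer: 16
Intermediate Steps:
O = -⅔ (O = -22*1/33 = -⅔ ≈ -0.66667)
E(j, M) = 4 (E(j, M) = 3 + j/j = 3 + 1 = 4)
E(53, O)² = 4² = 16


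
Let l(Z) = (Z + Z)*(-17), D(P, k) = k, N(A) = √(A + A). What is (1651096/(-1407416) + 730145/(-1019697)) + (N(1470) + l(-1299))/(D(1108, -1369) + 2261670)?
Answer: -758102971407610600/405480446171409819 + 14*√15/2260301 ≈ -1.8696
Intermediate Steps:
N(A) = √2*√A (N(A) = √(2*A) = √2*√A)
l(Z) = -34*Z (l(Z) = (2*Z)*(-17) = -34*Z)
(1651096/(-1407416) + 730145/(-1019697)) + (N(1470) + l(-1299))/(D(1108, -1369) + 2261670) = (1651096/(-1407416) + 730145/(-1019697)) + (√2*√1470 - 34*(-1299))/(-1369 + 2261670) = (1651096*(-1/1407416) + 730145*(-1/1019697)) + (√2*(7*√30) + 44166)/2260301 = (-206387/175927 - 730145/1019697) + (14*√15 + 44166)*(1/2260301) = -338904424154/179392234119 + (44166 + 14*√15)*(1/2260301) = -338904424154/179392234119 + (44166/2260301 + 14*√15/2260301) = -758102971407610600/405480446171409819 + 14*√15/2260301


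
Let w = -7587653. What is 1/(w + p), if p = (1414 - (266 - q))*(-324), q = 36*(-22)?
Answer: -1/7702997 ≈ -1.2982e-7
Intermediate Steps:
q = -792
p = -115344 (p = (1414 - (266 - 1*(-792)))*(-324) = (1414 - (266 + 792))*(-324) = (1414 - 1*1058)*(-324) = (1414 - 1058)*(-324) = 356*(-324) = -115344)
1/(w + p) = 1/(-7587653 - 115344) = 1/(-7702997) = -1/7702997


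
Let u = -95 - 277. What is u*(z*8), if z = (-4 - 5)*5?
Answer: 133920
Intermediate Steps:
z = -45 (z = -9*5 = -45)
u = -372
u*(z*8) = -(-16740)*8 = -372*(-360) = 133920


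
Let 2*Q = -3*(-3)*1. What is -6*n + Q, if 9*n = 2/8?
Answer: 13/3 ≈ 4.3333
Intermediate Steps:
n = 1/36 (n = (2/8)/9 = (2*(⅛))/9 = (⅑)*(¼) = 1/36 ≈ 0.027778)
Q = 9/2 (Q = (-3*(-3)*1)/2 = (9*1)/2 = (½)*9 = 9/2 ≈ 4.5000)
-6*n + Q = -6*1/36 + 9/2 = -⅙ + 9/2 = 13/3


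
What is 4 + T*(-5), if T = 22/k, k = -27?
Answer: 218/27 ≈ 8.0741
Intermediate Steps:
T = -22/27 (T = 22/(-27) = 22*(-1/27) = -22/27 ≈ -0.81481)
4 + T*(-5) = 4 - 22/27*(-5) = 4 + 110/27 = 218/27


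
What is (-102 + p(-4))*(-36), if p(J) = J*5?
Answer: 4392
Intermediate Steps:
p(J) = 5*J
(-102 + p(-4))*(-36) = (-102 + 5*(-4))*(-36) = (-102 - 20)*(-36) = -122*(-36) = 4392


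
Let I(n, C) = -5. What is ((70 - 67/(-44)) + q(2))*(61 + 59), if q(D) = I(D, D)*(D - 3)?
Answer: 101010/11 ≈ 9182.7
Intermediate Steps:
q(D) = 15 - 5*D (q(D) = -5*(D - 3) = -5*(-3 + D) = 15 - 5*D)
((70 - 67/(-44)) + q(2))*(61 + 59) = ((70 - 67/(-44)) + (15 - 5*2))*(61 + 59) = ((70 - 67*(-1)/44) + (15 - 10))*120 = ((70 - 1*(-67/44)) + 5)*120 = ((70 + 67/44) + 5)*120 = (3147/44 + 5)*120 = (3367/44)*120 = 101010/11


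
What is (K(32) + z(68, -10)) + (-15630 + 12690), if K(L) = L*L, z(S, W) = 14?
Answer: -1902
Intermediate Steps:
K(L) = L²
(K(32) + z(68, -10)) + (-15630 + 12690) = (32² + 14) + (-15630 + 12690) = (1024 + 14) - 2940 = 1038 - 2940 = -1902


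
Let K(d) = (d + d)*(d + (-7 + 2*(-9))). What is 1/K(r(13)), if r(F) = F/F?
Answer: -1/48 ≈ -0.020833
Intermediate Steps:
r(F) = 1
K(d) = 2*d*(-25 + d) (K(d) = (2*d)*(d + (-7 - 18)) = (2*d)*(d - 25) = (2*d)*(-25 + d) = 2*d*(-25 + d))
1/K(r(13)) = 1/(2*1*(-25 + 1)) = 1/(2*1*(-24)) = 1/(-48) = -1/48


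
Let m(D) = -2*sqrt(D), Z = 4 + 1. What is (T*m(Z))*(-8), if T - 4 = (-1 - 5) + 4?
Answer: 32*sqrt(5) ≈ 71.554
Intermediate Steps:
Z = 5
T = 2 (T = 4 + ((-1 - 5) + 4) = 4 + (-6 + 4) = 4 - 2 = 2)
(T*m(Z))*(-8) = (2*(-2*sqrt(5)))*(-8) = -4*sqrt(5)*(-8) = 32*sqrt(5)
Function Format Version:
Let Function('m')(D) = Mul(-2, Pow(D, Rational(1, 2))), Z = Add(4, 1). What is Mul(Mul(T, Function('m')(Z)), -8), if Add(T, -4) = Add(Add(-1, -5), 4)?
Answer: Mul(32, Pow(5, Rational(1, 2))) ≈ 71.554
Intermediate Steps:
Z = 5
T = 2 (T = Add(4, Add(Add(-1, -5), 4)) = Add(4, Add(-6, 4)) = Add(4, -2) = 2)
Mul(Mul(T, Function('m')(Z)), -8) = Mul(Mul(2, Mul(-2, Pow(5, Rational(1, 2)))), -8) = Mul(Mul(-4, Pow(5, Rational(1, 2))), -8) = Mul(32, Pow(5, Rational(1, 2)))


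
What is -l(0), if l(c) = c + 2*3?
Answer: -6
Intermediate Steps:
l(c) = 6 + c (l(c) = c + 6 = 6 + c)
-l(0) = -(6 + 0) = -1*6 = -6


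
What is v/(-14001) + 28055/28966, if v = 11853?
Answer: 16488019/135184322 ≈ 0.12197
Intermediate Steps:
v/(-14001) + 28055/28966 = 11853/(-14001) + 28055/28966 = 11853*(-1/14001) + 28055*(1/28966) = -3951/4667 + 28055/28966 = 16488019/135184322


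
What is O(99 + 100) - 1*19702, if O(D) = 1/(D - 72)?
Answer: -2502153/127 ≈ -19702.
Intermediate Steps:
O(D) = 1/(-72 + D)
O(99 + 100) - 1*19702 = 1/(-72 + (99 + 100)) - 1*19702 = 1/(-72 + 199) - 19702 = 1/127 - 19702 = -2502153/127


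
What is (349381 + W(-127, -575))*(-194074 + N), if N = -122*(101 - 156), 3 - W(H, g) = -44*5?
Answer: -65503203856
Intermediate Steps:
W(H, g) = 223 (W(H, g) = 3 - (-44)*5 = 3 - 1*(-220) = 3 + 220 = 223)
N = 6710 (N = -122*(-55) = 6710)
(349381 + W(-127, -575))*(-194074 + N) = (349381 + 223)*(-194074 + 6710) = 349604*(-187364) = -65503203856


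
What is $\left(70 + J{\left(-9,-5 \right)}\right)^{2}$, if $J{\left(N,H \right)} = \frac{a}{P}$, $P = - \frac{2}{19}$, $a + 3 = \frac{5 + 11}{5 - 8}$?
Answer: $\frac{801025}{36} \approx 22251.0$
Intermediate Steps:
$a = - \frac{25}{3}$ ($a = -3 + \frac{5 + 11}{5 - 8} = -3 + \frac{16}{-3} = -3 + 16 \left(- \frac{1}{3}\right) = -3 - \frac{16}{3} = - \frac{25}{3} \approx -8.3333$)
$P = - \frac{2}{19}$ ($P = \left(-2\right) \frac{1}{19} = - \frac{2}{19} \approx -0.10526$)
$J{\left(N,H \right)} = \frac{475}{6}$ ($J{\left(N,H \right)} = - \frac{25}{3 \left(- \frac{2}{19}\right)} = \left(- \frac{25}{3}\right) \left(- \frac{19}{2}\right) = \frac{475}{6}$)
$\left(70 + J{\left(-9,-5 \right)}\right)^{2} = \left(70 + \frac{475}{6}\right)^{2} = \left(\frac{895}{6}\right)^{2} = \frac{801025}{36}$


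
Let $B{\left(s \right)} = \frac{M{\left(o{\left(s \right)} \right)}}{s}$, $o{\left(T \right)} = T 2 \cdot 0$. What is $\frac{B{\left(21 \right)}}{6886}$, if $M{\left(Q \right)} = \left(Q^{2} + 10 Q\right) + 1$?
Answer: $\frac{1}{144606} \approx 6.9153 \cdot 10^{-6}$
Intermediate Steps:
$o{\left(T \right)} = 0$ ($o{\left(T \right)} = 2 T 0 = 0$)
$M{\left(Q \right)} = 1 + Q^{2} + 10 Q$
$B{\left(s \right)} = \frac{1}{s}$ ($B{\left(s \right)} = \frac{1 + 0^{2} + 10 \cdot 0}{s} = \frac{1 + 0 + 0}{s} = 1 \frac{1}{s} = \frac{1}{s}$)
$\frac{B{\left(21 \right)}}{6886} = \frac{1}{21 \cdot 6886} = \frac{1}{21} \cdot \frac{1}{6886} = \frac{1}{144606}$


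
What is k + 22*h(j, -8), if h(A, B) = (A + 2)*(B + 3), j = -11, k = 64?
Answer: 1054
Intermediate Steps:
h(A, B) = (2 + A)*(3 + B)
k + 22*h(j, -8) = 64 + 22*(6 + 2*(-8) + 3*(-11) - 11*(-8)) = 64 + 22*(6 - 16 - 33 + 88) = 64 + 22*45 = 64 + 990 = 1054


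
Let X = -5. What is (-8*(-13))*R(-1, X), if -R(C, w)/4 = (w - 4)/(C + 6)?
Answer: 3744/5 ≈ 748.80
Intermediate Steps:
R(C, w) = -4*(-4 + w)/(6 + C) (R(C, w) = -4*(w - 4)/(C + 6) = -4*(-4 + w)/(6 + C))
(-8*(-13))*R(-1, X) = (-8*(-13))*(4*(4 - 1*(-5))/(6 - 1)) = 104*(4*(4 + 5)/5) = 104*(4*(⅕)*9) = 104*(36/5) = 3744/5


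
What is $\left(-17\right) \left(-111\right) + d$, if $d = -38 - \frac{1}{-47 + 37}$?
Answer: $\frac{18491}{10} \approx 1849.1$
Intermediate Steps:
$d = - \frac{379}{10}$ ($d = -38 - \frac{1}{-10} = -38 - - \frac{1}{10} = -38 + \frac{1}{10} = - \frac{379}{10} \approx -37.9$)
$\left(-17\right) \left(-111\right) + d = \left(-17\right) \left(-111\right) - \frac{379}{10} = 1887 - \frac{379}{10} = \frac{18491}{10}$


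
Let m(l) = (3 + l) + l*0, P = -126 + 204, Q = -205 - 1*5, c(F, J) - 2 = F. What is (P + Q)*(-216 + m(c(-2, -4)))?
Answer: 28116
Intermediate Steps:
c(F, J) = 2 + F
Q = -210 (Q = -205 - 5 = -210)
P = 78
m(l) = 3 + l (m(l) = (3 + l) + 0 = 3 + l)
(P + Q)*(-216 + m(c(-2, -4))) = (78 - 210)*(-216 + (3 + (2 - 2))) = -132*(-216 + (3 + 0)) = -132*(-216 + 3) = -132*(-213) = 28116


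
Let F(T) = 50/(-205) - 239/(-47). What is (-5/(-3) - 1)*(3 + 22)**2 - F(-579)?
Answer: 2380763/5781 ≈ 411.83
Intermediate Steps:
F(T) = 9329/1927 (F(T) = 50*(-1/205) - 239*(-1/47) = -10/41 + 239/47 = 9329/1927)
(-5/(-3) - 1)*(3 + 22)**2 - F(-579) = (-5/(-3) - 1)*(3 + 22)**2 - 1*9329/1927 = (-5*(-1/3) - 1)*25**2 - 9329/1927 = (5/3 - 1)*625 - 9329/1927 = (2/3)*625 - 9329/1927 = 1250/3 - 9329/1927 = 2380763/5781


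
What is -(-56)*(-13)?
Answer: -728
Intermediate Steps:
-(-56)*(-13) = -14*52 = -728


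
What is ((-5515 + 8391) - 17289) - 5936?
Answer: -20349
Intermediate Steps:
((-5515 + 8391) - 17289) - 5936 = (2876 - 17289) - 5936 = -14413 - 5936 = -20349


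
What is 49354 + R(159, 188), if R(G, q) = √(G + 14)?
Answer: 49354 + √173 ≈ 49367.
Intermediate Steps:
R(G, q) = √(14 + G)
49354 + R(159, 188) = 49354 + √(14 + 159) = 49354 + √173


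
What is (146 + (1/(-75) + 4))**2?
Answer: 126540001/5625 ≈ 22496.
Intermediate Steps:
(146 + (1/(-75) + 4))**2 = (146 + (-1/75 + 4))**2 = (146 + 299/75)**2 = (11249/75)**2 = 126540001/5625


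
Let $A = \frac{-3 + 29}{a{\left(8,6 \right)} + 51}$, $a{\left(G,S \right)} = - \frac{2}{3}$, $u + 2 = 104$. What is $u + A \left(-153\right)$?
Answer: $\frac{3468}{151} \approx 22.967$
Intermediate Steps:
$u = 102$ ($u = -2 + 104 = 102$)
$a{\left(G,S \right)} = - \frac{2}{3}$ ($a{\left(G,S \right)} = \left(-2\right) \frac{1}{3} = - \frac{2}{3}$)
$A = \frac{78}{151}$ ($A = \frac{-3 + 29}{- \frac{2}{3} + 51} = \frac{26}{\frac{151}{3}} = 26 \cdot \frac{3}{151} = \frac{78}{151} \approx 0.51656$)
$u + A \left(-153\right) = 102 + \frac{78}{151} \left(-153\right) = 102 - \frac{11934}{151} = \frac{3468}{151}$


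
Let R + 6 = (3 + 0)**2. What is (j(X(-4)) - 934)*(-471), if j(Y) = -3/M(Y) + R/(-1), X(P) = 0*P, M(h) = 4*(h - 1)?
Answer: 1763895/4 ≈ 4.4097e+5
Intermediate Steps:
M(h) = -4 + 4*h (M(h) = 4*(-1 + h) = -4 + 4*h)
X(P) = 0
R = 3 (R = -6 + (3 + 0)**2 = -6 + 3**2 = -6 + 9 = 3)
j(Y) = -3 - 3/(-4 + 4*Y) (j(Y) = -3/(-4 + 4*Y) + 3/(-1) = -3/(-4 + 4*Y) + 3*(-1) = -3/(-4 + 4*Y) - 3 = -3 - 3/(-4 + 4*Y))
(j(X(-4)) - 934)*(-471) = (3*(3 - 4*0)/(4*(-1 + 0)) - 934)*(-471) = ((3/4)*(3 + 0)/(-1) - 934)*(-471) = ((3/4)*(-1)*3 - 934)*(-471) = (-9/4 - 934)*(-471) = -3745/4*(-471) = 1763895/4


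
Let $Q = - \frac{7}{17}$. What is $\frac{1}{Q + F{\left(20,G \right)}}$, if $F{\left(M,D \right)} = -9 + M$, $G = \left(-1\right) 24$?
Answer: $\frac{17}{180} \approx 0.094444$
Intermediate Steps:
$G = -24$
$Q = - \frac{7}{17}$ ($Q = \left(-7\right) \frac{1}{17} = - \frac{7}{17} \approx -0.41176$)
$\frac{1}{Q + F{\left(20,G \right)}} = \frac{1}{- \frac{7}{17} + \left(-9 + 20\right)} = \frac{1}{- \frac{7}{17} + 11} = \frac{1}{\frac{180}{17}} = \frac{17}{180}$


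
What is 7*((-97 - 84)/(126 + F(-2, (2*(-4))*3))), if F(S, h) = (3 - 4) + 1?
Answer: -181/18 ≈ -10.056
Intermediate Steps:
F(S, h) = 0 (F(S, h) = -1 + 1 = 0)
7*((-97 - 84)/(126 + F(-2, (2*(-4))*3))) = 7*((-97 - 84)/(126 + 0)) = 7*(-181/126) = -181/18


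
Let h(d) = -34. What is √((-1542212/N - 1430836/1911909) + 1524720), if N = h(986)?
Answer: 173*√55419348801239214/32502453 ≈ 1253.0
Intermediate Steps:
N = -34
√((-1542212/N - 1430836/1911909) + 1524720) = √((-1542212/(-34) - 1430836/1911909) + 1524720) = √((-1542212*(-1/34) - 1430836*1/1911909) + 1524720) = √((771106/17 - 1430836/1911909) + 1524720) = √(1474260177142/32502453 + 1524720) = √(51031400315302/32502453) = 173*√55419348801239214/32502453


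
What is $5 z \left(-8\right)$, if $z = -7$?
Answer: $280$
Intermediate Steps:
$5 z \left(-8\right) = 5 \left(-7\right) \left(-8\right) = \left(-35\right) \left(-8\right) = 280$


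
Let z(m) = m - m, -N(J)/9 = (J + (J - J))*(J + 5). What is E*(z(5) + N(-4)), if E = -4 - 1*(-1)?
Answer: -108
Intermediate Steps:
N(J) = -9*J*(5 + J) (N(J) = -9*(J + (J - J))*(J + 5) = -9*(J + 0)*(5 + J) = -9*J*(5 + J))
z(m) = 0
E = -3 (E = -4 + 1 = -3)
E*(z(5) + N(-4)) = -3*(0 - 9*(-4)*(5 - 4)) = -3*(0 - 9*(-4)*1) = -3*(0 + 36) = -3*36 = -108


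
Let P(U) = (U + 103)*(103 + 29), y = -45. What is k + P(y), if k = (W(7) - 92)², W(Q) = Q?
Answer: 14881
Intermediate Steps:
P(U) = 13596 + 132*U (P(U) = (103 + U)*132 = 13596 + 132*U)
k = 7225 (k = (7 - 92)² = (-85)² = 7225)
k + P(y) = 7225 + (13596 + 132*(-45)) = 7225 + (13596 - 5940) = 7225 + 7656 = 14881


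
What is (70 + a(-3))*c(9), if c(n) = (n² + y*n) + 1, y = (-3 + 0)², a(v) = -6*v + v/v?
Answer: 14507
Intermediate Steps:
a(v) = 1 - 6*v (a(v) = -6*v + 1 = 1 - 6*v)
y = 9 (y = (-3)² = 9)
c(n) = 1 + n² + 9*n (c(n) = (n² + 9*n) + 1 = 1 + n² + 9*n)
(70 + a(-3))*c(9) = (70 + (1 - 6*(-3)))*(1 + 9² + 9*9) = (70 + (1 + 18))*(1 + 81 + 81) = (70 + 19)*163 = 89*163 = 14507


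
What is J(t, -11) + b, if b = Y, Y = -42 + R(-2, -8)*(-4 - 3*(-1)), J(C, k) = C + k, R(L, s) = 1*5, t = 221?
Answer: 163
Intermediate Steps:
R(L, s) = 5
Y = -47 (Y = -42 + 5*(-4 - 3*(-1)) = -42 + 5*(-4 + 3) = -42 + 5*(-1) = -42 - 5 = -47)
b = -47
J(t, -11) + b = (221 - 11) - 47 = 210 - 47 = 163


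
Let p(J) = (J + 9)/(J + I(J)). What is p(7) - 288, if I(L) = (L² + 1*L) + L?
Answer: -10072/35 ≈ -287.77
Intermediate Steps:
I(L) = L² + 2*L (I(L) = (L² + L) + L = (L + L²) + L = L² + 2*L)
p(J) = (9 + J)/(J + J*(2 + J)) (p(J) = (J + 9)/(J + J*(2 + J)) = (9 + J)/(J + J*(2 + J)))
p(7) - 288 = (9 + 7)/(7*(3 + 7)) - 288 = (⅐)*16/10 - 288 = (⅐)*(⅒)*16 - 288 = 8/35 - 288 = -10072/35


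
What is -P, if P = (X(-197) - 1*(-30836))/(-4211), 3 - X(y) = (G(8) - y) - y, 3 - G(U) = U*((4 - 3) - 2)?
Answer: 30434/4211 ≈ 7.2273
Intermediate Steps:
G(U) = 3 + U (G(U) = 3 - U*((4 - 3) - 2) = 3 - U*(1 - 2) = 3 - U*(-1) = 3 - (-1)*U = 3 + U)
X(y) = -8 + 2*y (X(y) = 3 - (((3 + 8) - y) - y) = 3 - ((11 - y) - y) = 3 - (11 - 2*y) = 3 + (-11 + 2*y) = -8 + 2*y)
P = -30434/4211 (P = ((-8 + 2*(-197)) - 1*(-30836))/(-4211) = ((-8 - 394) + 30836)*(-1/4211) = (-402 + 30836)*(-1/4211) = 30434*(-1/4211) = -30434/4211 ≈ -7.2273)
-P = -1*(-30434/4211) = 30434/4211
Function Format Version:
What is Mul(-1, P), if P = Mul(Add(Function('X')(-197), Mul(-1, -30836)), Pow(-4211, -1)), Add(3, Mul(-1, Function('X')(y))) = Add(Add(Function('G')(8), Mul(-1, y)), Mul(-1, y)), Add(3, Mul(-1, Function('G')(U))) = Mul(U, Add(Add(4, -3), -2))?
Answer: Rational(30434, 4211) ≈ 7.2273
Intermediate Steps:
Function('G')(U) = Add(3, U) (Function('G')(U) = Add(3, Mul(-1, Mul(U, Add(Add(4, -3), -2)))) = Add(3, Mul(-1, Mul(U, Add(1, -2)))) = Add(3, Mul(-1, Mul(U, -1))) = Add(3, Mul(-1, Mul(-1, U))) = Add(3, U))
Function('X')(y) = Add(-8, Mul(2, y)) (Function('X')(y) = Add(3, Mul(-1, Add(Add(Add(3, 8), Mul(-1, y)), Mul(-1, y)))) = Add(3, Mul(-1, Add(Add(11, Mul(-1, y)), Mul(-1, y)))) = Add(3, Mul(-1, Add(11, Mul(-2, y)))) = Add(3, Add(-11, Mul(2, y))) = Add(-8, Mul(2, y)))
P = Rational(-30434, 4211) (P = Mul(Add(Add(-8, Mul(2, -197)), Mul(-1, -30836)), Pow(-4211, -1)) = Mul(Add(Add(-8, -394), 30836), Rational(-1, 4211)) = Mul(Add(-402, 30836), Rational(-1, 4211)) = Mul(30434, Rational(-1, 4211)) = Rational(-30434, 4211) ≈ -7.2273)
Mul(-1, P) = Mul(-1, Rational(-30434, 4211)) = Rational(30434, 4211)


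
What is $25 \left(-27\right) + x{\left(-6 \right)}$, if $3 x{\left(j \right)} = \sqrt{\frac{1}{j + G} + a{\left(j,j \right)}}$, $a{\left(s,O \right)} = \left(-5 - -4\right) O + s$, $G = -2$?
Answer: $-675 + \frac{i \sqrt{2}}{12} \approx -675.0 + 0.11785 i$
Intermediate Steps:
$a{\left(s,O \right)} = s - O$ ($a{\left(s,O \right)} = \left(-5 + 4\right) O + s = - O + s = s - O$)
$x{\left(j \right)} = \frac{\sqrt{\frac{1}{-2 + j}}}{3}$ ($x{\left(j \right)} = \frac{\sqrt{\frac{1}{j - 2} + \left(j - j\right)}}{3} = \frac{\sqrt{\frac{1}{-2 + j} + 0}}{3} = \frac{\sqrt{\frac{1}{-2 + j}}}{3}$)
$25 \left(-27\right) + x{\left(-6 \right)} = 25 \left(-27\right) + \frac{\sqrt{\frac{1}{-2 - 6}}}{3} = -675 + \frac{\sqrt{\frac{1}{-8}}}{3} = -675 + \frac{\sqrt{- \frac{1}{8}}}{3} = -675 + \frac{\frac{1}{4} i \sqrt{2}}{3} = -675 + \frac{i \sqrt{2}}{12}$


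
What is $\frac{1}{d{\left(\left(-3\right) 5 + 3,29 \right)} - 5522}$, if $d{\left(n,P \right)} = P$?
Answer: $- \frac{1}{5493} \approx -0.00018205$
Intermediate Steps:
$\frac{1}{d{\left(\left(-3\right) 5 + 3,29 \right)} - 5522} = \frac{1}{29 - 5522} = \frac{1}{-5493} = - \frac{1}{5493}$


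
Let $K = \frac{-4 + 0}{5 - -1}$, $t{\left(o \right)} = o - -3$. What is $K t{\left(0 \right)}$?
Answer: $-2$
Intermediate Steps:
$t{\left(o \right)} = 3 + o$ ($t{\left(o \right)} = o + 3 = 3 + o$)
$K = - \frac{2}{3}$ ($K = - \frac{4}{5 + \left(-2 + 3\right)} = - \frac{4}{5 + 1} = - \frac{4}{6} = \left(-4\right) \frac{1}{6} = - \frac{2}{3} \approx -0.66667$)
$K t{\left(0 \right)} = - \frac{2 \left(3 + 0\right)}{3} = \left(- \frac{2}{3}\right) 3 = -2$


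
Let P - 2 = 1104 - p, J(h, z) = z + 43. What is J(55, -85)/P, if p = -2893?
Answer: -14/1333 ≈ -0.010503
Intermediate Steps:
J(h, z) = 43 + z
P = 3999 (P = 2 + (1104 - 1*(-2893)) = 2 + (1104 + 2893) = 2 + 3997 = 3999)
J(55, -85)/P = (43 - 85)/3999 = -42*1/3999 = -14/1333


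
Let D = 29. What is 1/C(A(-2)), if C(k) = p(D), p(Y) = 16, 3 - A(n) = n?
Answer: 1/16 ≈ 0.062500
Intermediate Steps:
A(n) = 3 - n
C(k) = 16
1/C(A(-2)) = 1/16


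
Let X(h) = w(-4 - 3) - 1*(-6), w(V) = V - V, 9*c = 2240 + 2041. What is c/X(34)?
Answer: 1427/18 ≈ 79.278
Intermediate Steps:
c = 1427/3 (c = (2240 + 2041)/9 = (⅑)*4281 = 1427/3 ≈ 475.67)
w(V) = 0
X(h) = 6 (X(h) = 0 - 1*(-6) = 0 + 6 = 6)
c/X(34) = (1427/3)/6 = (1427/3)*(⅙) = 1427/18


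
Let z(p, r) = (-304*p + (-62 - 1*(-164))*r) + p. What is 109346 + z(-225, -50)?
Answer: 172421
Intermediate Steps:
z(p, r) = -303*p + 102*r (z(p, r) = (-304*p + (-62 + 164)*r) + p = (-304*p + 102*r) + p = -303*p + 102*r)
109346 + z(-225, -50) = 109346 + (-303*(-225) + 102*(-50)) = 109346 + (68175 - 5100) = 109346 + 63075 = 172421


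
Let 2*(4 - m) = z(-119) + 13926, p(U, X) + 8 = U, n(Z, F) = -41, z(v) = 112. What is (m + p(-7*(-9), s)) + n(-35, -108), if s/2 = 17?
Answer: -7001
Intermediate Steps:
s = 34 (s = 2*17 = 34)
p(U, X) = -8 + U
m = -7015 (m = 4 - (112 + 13926)/2 = 4 - ½*14038 = 4 - 7019 = -7015)
(m + p(-7*(-9), s)) + n(-35, -108) = (-7015 + (-8 - 7*(-9))) - 41 = (-7015 + (-8 + 63)) - 41 = (-7015 + 55) - 41 = -6960 - 41 = -7001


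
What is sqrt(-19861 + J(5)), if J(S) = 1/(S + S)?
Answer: I*sqrt(1986090)/10 ≈ 140.93*I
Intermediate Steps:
J(S) = 1/(2*S)
sqrt(-19861 + J(5)) = sqrt(-19861 + (1/2)/5) = sqrt(-19861 + (1/2)*(1/5)) = sqrt(-19861 + 1/10) = sqrt(-198609/10) = I*sqrt(1986090)/10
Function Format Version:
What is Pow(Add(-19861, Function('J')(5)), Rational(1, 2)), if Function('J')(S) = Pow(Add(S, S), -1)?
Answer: Mul(Rational(1, 10), I, Pow(1986090, Rational(1, 2))) ≈ Mul(140.93, I)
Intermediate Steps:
Function('J')(S) = Mul(Rational(1, 2), Pow(S, -1)) (Function('J')(S) = Pow(Mul(2, S), -1) = Mul(Rational(1, 2), Pow(S, -1)))
Pow(Add(-19861, Function('J')(5)), Rational(1, 2)) = Pow(Add(-19861, Mul(Rational(1, 2), Pow(5, -1))), Rational(1, 2)) = Pow(Add(-19861, Mul(Rational(1, 2), Rational(1, 5))), Rational(1, 2)) = Pow(Add(-19861, Rational(1, 10)), Rational(1, 2)) = Pow(Rational(-198609, 10), Rational(1, 2)) = Mul(Rational(1, 10), I, Pow(1986090, Rational(1, 2)))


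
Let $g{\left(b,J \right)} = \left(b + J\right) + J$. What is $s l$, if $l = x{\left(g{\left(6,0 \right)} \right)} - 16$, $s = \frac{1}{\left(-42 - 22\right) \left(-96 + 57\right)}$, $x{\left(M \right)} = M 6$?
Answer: $\frac{5}{624} \approx 0.0080128$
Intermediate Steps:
$g{\left(b,J \right)} = b + 2 J$ ($g{\left(b,J \right)} = \left(J + b\right) + J = b + 2 J$)
$x{\left(M \right)} = 6 M$
$s = \frac{1}{2496}$ ($s = \frac{1}{\left(-64\right) \left(-39\right)} = \frac{1}{2496} \approx 0.00040064$)
$l = 20$ ($l = 6 \left(6 + 2 \cdot 0\right) - 16 = 6 \left(6 + 0\right) - 16 = 6 \cdot 6 - 16 = 36 - 16 = 20$)
$s l = \frac{1}{2496} \cdot 20 = \frac{5}{624}$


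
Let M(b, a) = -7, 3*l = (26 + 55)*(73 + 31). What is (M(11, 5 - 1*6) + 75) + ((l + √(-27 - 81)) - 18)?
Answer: 2858 + 6*I*√3 ≈ 2858.0 + 10.392*I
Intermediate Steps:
l = 2808 (l = ((26 + 55)*(73 + 31))/3 = (81*104)/3 = (⅓)*8424 = 2808)
(M(11, 5 - 1*6) + 75) + ((l + √(-27 - 81)) - 18) = (-7 + 75) + ((2808 + √(-27 - 81)) - 18) = 68 + ((2808 + √(-108)) - 18) = 68 + ((2808 + 6*I*√3) - 18) = 68 + (2790 + 6*I*√3) = 2858 + 6*I*√3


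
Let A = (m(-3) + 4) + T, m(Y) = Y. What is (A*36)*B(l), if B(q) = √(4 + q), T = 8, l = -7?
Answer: 324*I*√3 ≈ 561.18*I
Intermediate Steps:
A = 9 (A = (-3 + 4) + 8 = 1 + 8 = 9)
(A*36)*B(l) = (9*36)*√(4 - 7) = 324*√(-3) = 324*(I*√3) = 324*I*√3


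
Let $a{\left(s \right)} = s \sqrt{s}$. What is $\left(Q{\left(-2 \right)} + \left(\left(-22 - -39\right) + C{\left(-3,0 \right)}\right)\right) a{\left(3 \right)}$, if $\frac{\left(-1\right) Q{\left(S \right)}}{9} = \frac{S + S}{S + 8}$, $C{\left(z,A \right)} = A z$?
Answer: $69 \sqrt{3} \approx 119.51$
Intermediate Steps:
$a{\left(s \right)} = s^{\frac{3}{2}}$
$Q{\left(S \right)} = - \frac{18 S}{8 + S}$ ($Q{\left(S \right)} = - 9 \frac{S + S}{S + 8} = - 9 \frac{2 S}{8 + S} = - \frac{18 S}{8 + S}$)
$\left(Q{\left(-2 \right)} + \left(\left(-22 - -39\right) + C{\left(-3,0 \right)}\right)\right) a{\left(3 \right)} = \left(\left(-18\right) \left(-2\right) \frac{1}{8 - 2} + \left(\left(-22 - -39\right) + 0 \left(-3\right)\right)\right) 3^{\frac{3}{2}} = \left(\left(-18\right) \left(-2\right) \frac{1}{6} + \left(\left(-22 + 39\right) + 0\right)\right) 3 \sqrt{3} = \left(\left(-18\right) \left(-2\right) \frac{1}{6} + \left(17 + 0\right)\right) 3 \sqrt{3} = \left(6 + 17\right) 3 \sqrt{3} = 23 \cdot 3 \sqrt{3} = 69 \sqrt{3}$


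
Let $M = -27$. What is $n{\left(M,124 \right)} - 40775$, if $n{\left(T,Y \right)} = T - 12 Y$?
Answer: $-42290$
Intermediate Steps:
$n{\left(T,Y \right)} = T - 12 Y$
$n{\left(M,124 \right)} - 40775 = \left(-27 - 1488\right) - 40775 = -1515 - 40775 = -42290$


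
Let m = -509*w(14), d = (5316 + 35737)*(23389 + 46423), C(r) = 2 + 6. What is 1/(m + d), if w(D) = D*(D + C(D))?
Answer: 1/2865835264 ≈ 3.4894e-10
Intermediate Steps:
C(r) = 8
w(D) = D*(8 + D) (w(D) = D*(D + 8) = D*(8 + D))
d = 2865992036 (d = 41053*69812 = 2865992036)
m = -156772 (m = -7126*(8 + 14) = -7126*22 = -509*308 = -156772)
1/(m + d) = 1/(-156772 + 2865992036) = 1/2865835264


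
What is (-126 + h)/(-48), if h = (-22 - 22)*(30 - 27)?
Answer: 43/8 ≈ 5.3750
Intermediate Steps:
h = -132 (h = -44*3 = -132)
(-126 + h)/(-48) = (-126 - 132)/(-48) = -258*(-1/48) = 43/8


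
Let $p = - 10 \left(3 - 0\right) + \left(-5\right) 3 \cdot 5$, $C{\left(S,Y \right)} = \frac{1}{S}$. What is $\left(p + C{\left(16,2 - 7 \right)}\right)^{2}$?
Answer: $\frac{2819041}{256} \approx 11012.0$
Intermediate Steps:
$p = -105$ ($p = - 10 \left(3 + 0\right) - 75 = \left(-10\right) 3 - 75 = -30 - 75 = -105$)
$\left(p + C{\left(16,2 - 7 \right)}\right)^{2} = \left(-105 + \frac{1}{16}\right)^{2} = \left(- \frac{1679}{16}\right)^{2} = \frac{2819041}{256}$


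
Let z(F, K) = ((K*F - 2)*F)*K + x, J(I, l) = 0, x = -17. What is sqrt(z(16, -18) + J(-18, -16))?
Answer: sqrt(83503) ≈ 288.97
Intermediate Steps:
z(F, K) = -17 + F*K*(-2 + F*K) (z(F, K) = ((K*F - 2)*F)*K - 17 = ((F*K - 2)*F)*K - 17 = ((-2 + F*K)*F)*K - 17 = (F*(-2 + F*K))*K - 17 = F*K*(-2 + F*K) - 17 = -17 + F*K*(-2 + F*K))
sqrt(z(16, -18) + J(-18, -16)) = sqrt((-17 + 16**2*(-18)**2 - 2*16*(-18)) + 0) = sqrt((-17 + 256*324 + 576) + 0) = sqrt((-17 + 82944 + 576) + 0) = sqrt(83503 + 0) = sqrt(83503)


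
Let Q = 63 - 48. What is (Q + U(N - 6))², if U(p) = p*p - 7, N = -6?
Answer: 23104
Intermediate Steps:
U(p) = -7 + p² (U(p) = p² - 7 = -7 + p²)
Q = 15
(Q + U(N - 6))² = (15 + (-7 + (-6 - 6)²))² = (15 + (-7 + (-12)²))² = (15 + (-7 + 144))² = (15 + 137)² = 152² = 23104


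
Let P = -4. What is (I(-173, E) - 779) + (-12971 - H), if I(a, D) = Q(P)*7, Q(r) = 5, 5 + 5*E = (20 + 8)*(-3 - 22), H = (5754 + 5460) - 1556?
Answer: -23373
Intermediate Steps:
H = 9658 (H = 11214 - 1556 = 9658)
E = -141 (E = -1 + ((20 + 8)*(-3 - 22))/5 = -1 + (28*(-25))/5 = -1 + (⅕)*(-700) = -1 - 140 = -141)
I(a, D) = 35 (I(a, D) = 5*7 = 35)
(I(-173, E) - 779) + (-12971 - H) = (35 - 779) + (-12971 - 1*9658) = -744 + (-12971 - 9658) = -744 - 22629 = -23373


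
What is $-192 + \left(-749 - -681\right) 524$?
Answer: $-35824$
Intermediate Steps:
$-192 + \left(-749 - -681\right) 524 = -192 + \left(-749 + 681\right) 524 = -192 - 35632 = -35824$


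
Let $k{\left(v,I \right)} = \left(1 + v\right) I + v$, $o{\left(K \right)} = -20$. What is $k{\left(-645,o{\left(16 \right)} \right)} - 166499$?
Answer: $-154264$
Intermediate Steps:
$k{\left(v,I \right)} = v + I \left(1 + v\right)$ ($k{\left(v,I \right)} = I \left(1 + v\right) + v = v + I \left(1 + v\right)$)
$k{\left(-645,o{\left(16 \right)} \right)} - 166499 = \left(-20 - 645 - -12900\right) - 166499 = \left(-20 - 645 + 12900\right) - 166499 = 12235 - 166499 = -154264$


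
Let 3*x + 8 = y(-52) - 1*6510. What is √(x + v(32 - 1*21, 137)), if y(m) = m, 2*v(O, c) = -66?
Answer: 3*I*√247 ≈ 47.149*I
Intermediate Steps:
v(O, c) = -33 (v(O, c) = (½)*(-66) = -33)
x = -2190 (x = -8/3 + (-52 - 1*6510)/3 = -8/3 + (-52 - 6510)/3 = -8/3 + (⅓)*(-6562) = -8/3 - 6562/3 = -2190)
√(x + v(32 - 1*21, 137)) = √(-2190 - 33) = √(-2223) = 3*I*√247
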